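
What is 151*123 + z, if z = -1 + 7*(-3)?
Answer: 18551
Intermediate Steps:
z = -22 (z = -1 - 21 = -22)
151*123 + z = 151*123 - 22 = 18573 - 22 = 18551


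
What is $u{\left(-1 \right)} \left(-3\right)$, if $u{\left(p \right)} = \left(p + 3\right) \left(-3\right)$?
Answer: $18$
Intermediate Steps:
$u{\left(p \right)} = -9 - 3 p$ ($u{\left(p \right)} = \left(3 + p\right) \left(-3\right) = -9 - 3 p$)
$u{\left(-1 \right)} \left(-3\right) = \left(-9 - -3\right) \left(-3\right) = \left(-9 + 3\right) \left(-3\right) = \left(-6\right) \left(-3\right) = 18$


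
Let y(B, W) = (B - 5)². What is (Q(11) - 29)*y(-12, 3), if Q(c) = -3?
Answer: -9248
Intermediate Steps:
y(B, W) = (-5 + B)²
(Q(11) - 29)*y(-12, 3) = (-3 - 29)*(-5 - 12)² = -32*(-17)² = -32*289 = -9248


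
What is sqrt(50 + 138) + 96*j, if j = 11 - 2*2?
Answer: 672 + 2*sqrt(47) ≈ 685.71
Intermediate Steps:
j = 7 (j = 11 - 4 = 7)
sqrt(50 + 138) + 96*j = sqrt(50 + 138) + 96*7 = sqrt(188) + 672 = 2*sqrt(47) + 672 = 672 + 2*sqrt(47)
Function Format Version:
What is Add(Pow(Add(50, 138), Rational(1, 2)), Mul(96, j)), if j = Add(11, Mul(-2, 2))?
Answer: Add(672, Mul(2, Pow(47, Rational(1, 2)))) ≈ 685.71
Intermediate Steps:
j = 7 (j = Add(11, -4) = 7)
Add(Pow(Add(50, 138), Rational(1, 2)), Mul(96, j)) = Add(Pow(Add(50, 138), Rational(1, 2)), Mul(96, 7)) = Add(Pow(188, Rational(1, 2)), 672) = Add(Mul(2, Pow(47, Rational(1, 2))), 672) = Add(672, Mul(2, Pow(47, Rational(1, 2))))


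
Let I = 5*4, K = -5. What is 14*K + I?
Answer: -50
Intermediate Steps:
I = 20
14*K + I = 14*(-5) + 20 = -70 + 20 = -50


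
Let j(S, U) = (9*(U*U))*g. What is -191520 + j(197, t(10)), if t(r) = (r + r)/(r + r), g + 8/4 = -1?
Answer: -191547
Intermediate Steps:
g = -3 (g = -2 - 1 = -3)
t(r) = 1 (t(r) = (2*r)/((2*r)) = (2*r)*(1/(2*r)) = 1)
j(S, U) = -27*U² (j(S, U) = (9*(U*U))*(-3) = (9*U²)*(-3) = -27*U²)
-191520 + j(197, t(10)) = -191520 - 27*1² = -191520 - 27*1 = -191520 - 27 = -191547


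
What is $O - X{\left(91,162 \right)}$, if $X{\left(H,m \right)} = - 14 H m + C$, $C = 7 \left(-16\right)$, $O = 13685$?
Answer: $220185$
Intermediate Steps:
$C = -112$
$X{\left(H,m \right)} = -112 - 14 H m$ ($X{\left(H,m \right)} = - 14 H m - 112 = -112 - 14 H m$)
$O - X{\left(91,162 \right)} = 13685 - \left(-112 - 1274 \cdot 162\right) = 13685 - \left(-112 - 206388\right) = 13685 - -206500 = 13685 + 206500 = 220185$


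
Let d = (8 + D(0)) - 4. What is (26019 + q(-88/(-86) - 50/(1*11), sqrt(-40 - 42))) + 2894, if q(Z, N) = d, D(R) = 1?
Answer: 28918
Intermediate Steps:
d = 5 (d = (8 + 1) - 4 = 9 - 4 = 5)
q(Z, N) = 5
(26019 + q(-88/(-86) - 50/(1*11), sqrt(-40 - 42))) + 2894 = (26019 + 5) + 2894 = 26024 + 2894 = 28918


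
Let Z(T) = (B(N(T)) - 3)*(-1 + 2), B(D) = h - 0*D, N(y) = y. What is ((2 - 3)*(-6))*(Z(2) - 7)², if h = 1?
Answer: 486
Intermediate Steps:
B(D) = 1 (B(D) = 1 - 0*D = 1 - 1*0 = 1 + 0 = 1)
Z(T) = -2 (Z(T) = (1 - 3)*(-1 + 2) = -2*1 = -2)
((2 - 3)*(-6))*(Z(2) - 7)² = ((2 - 3)*(-6))*(-2 - 7)² = -1*(-6)*(-9)² = 6*81 = 486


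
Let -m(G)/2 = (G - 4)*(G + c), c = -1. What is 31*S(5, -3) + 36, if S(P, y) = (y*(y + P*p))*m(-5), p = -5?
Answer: -281196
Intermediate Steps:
m(G) = -2*(-1 + G)*(-4 + G) (m(G) = -2*(G - 4)*(G - 1) = -2*(-4 + G)*(-1 + G) = -2*(-1 + G)*(-4 + G))
S(P, y) = -108*y*(y - 5*P) (S(P, y) = (y*(y + P*(-5)))*(-8 - 2*(-5)² + 10*(-5)) = (y*(y - 5*P))*(-8 - 2*25 - 50) = (y*(y - 5*P))*(-8 - 50 - 50) = (y*(y - 5*P))*(-108) = -108*y*(y - 5*P))
31*S(5, -3) + 36 = 31*(108*(-3)*(-1*(-3) + 5*5)) + 36 = 31*(108*(-3)*(3 + 25)) + 36 = 31*(108*(-3)*28) + 36 = 31*(-9072) + 36 = -281232 + 36 = -281196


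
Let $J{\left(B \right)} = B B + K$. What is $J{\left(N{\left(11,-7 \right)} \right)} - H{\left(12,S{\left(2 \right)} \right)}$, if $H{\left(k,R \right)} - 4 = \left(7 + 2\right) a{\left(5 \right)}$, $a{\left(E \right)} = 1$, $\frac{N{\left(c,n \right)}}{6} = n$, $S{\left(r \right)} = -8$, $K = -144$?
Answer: $1607$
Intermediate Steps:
$N{\left(c,n \right)} = 6 n$
$H{\left(k,R \right)} = 13$ ($H{\left(k,R \right)} = 4 + \left(7 + 2\right) 1 = 4 + 9 \cdot 1 = 4 + 9 = 13$)
$J{\left(B \right)} = -144 + B^{2}$ ($J{\left(B \right)} = B B - 144 = B^{2} - 144 = -144 + B^{2}$)
$J{\left(N{\left(11,-7 \right)} \right)} - H{\left(12,S{\left(2 \right)} \right)} = \left(-144 + \left(6 \left(-7\right)\right)^{2}\right) - 13 = \left(-144 + \left(-42\right)^{2}\right) - 13 = \left(-144 + 1764\right) - 13 = 1620 - 13 = 1607$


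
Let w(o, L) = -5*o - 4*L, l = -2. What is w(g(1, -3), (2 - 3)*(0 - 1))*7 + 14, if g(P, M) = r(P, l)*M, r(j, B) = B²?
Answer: 406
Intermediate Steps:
g(P, M) = 4*M (g(P, M) = (-2)²*M = 4*M)
w(g(1, -3), (2 - 3)*(0 - 1))*7 + 14 = (-20*(-3) - 4*(2 - 3)*(0 - 1))*7 + 14 = (-5*(-12) - (-4)*(-1))*7 + 14 = (60 - 4*1)*7 + 14 = (60 - 4)*7 + 14 = 56*7 + 14 = 392 + 14 = 406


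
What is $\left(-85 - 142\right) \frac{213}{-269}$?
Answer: $\frac{48351}{269} \approx 179.74$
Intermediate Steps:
$\left(-85 - 142\right) \frac{213}{-269} = \left(-85 + \left(-219 + 77\right)\right) 213 \left(- \frac{1}{269}\right) = \left(-85 - 142\right) \left(- \frac{213}{269}\right) = \left(-227\right) \left(- \frac{213}{269}\right) = \frac{48351}{269}$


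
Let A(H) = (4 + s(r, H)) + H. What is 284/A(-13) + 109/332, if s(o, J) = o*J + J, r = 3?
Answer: -87639/20252 ≈ -4.3274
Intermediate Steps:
s(o, J) = J + J*o (s(o, J) = J*o + J = J + J*o)
A(H) = 4 + 5*H (A(H) = (4 + H*(1 + 3)) + H = (4 + H*4) + H = (4 + 4*H) + H = 4 + 5*H)
284/A(-13) + 109/332 = 284/(4 + 5*(-13)) + 109/332 = 284/(4 - 65) + 109*(1/332) = 284/(-61) + 109/332 = 284*(-1/61) + 109/332 = -284/61 + 109/332 = -87639/20252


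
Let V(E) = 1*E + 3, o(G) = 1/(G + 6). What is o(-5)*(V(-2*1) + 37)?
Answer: 38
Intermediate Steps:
o(G) = 1/(6 + G)
V(E) = 3 + E (V(E) = E + 3 = 3 + E)
o(-5)*(V(-2*1) + 37) = ((3 - 2*1) + 37)/(6 - 5) = ((3 - 2) + 37)/1 = 1*(1 + 37) = 1*38 = 38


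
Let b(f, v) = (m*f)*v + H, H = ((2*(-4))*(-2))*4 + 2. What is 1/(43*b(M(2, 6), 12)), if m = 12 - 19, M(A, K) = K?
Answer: -1/18834 ≈ -5.3095e-5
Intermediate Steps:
m = -7
H = 66 (H = -8*(-2)*4 + 2 = 16*4 + 2 = 64 + 2 = 66)
b(f, v) = 66 - 7*f*v (b(f, v) = (-7*f)*v + 66 = -7*f*v + 66 = 66 - 7*f*v)
1/(43*b(M(2, 6), 12)) = 1/(43*(66 - 7*6*12)) = 1/(43*(66 - 504)) = 1/(43*(-438)) = 1/(-18834) = -1/18834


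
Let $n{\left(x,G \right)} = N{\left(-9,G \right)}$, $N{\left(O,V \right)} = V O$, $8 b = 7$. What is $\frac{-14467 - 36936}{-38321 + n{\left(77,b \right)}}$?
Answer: $\frac{411224}{306631} \approx 1.3411$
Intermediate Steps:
$b = \frac{7}{8}$ ($b = \frac{1}{8} \cdot 7 = \frac{7}{8} \approx 0.875$)
$N{\left(O,V \right)} = O V$
$n{\left(x,G \right)} = - 9 G$
$\frac{-14467 - 36936}{-38321 + n{\left(77,b \right)}} = \frac{-14467 - 36936}{-38321 - \frac{63}{8}} = - \frac{51403}{-38321 - \frac{63}{8}} = - \frac{51403}{- \frac{306631}{8}} = \left(-51403\right) \left(- \frac{8}{306631}\right) = \frac{411224}{306631}$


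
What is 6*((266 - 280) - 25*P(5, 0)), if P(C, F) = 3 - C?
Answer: 216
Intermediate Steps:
6*((266 - 280) - 25*P(5, 0)) = 6*((266 - 280) - 25*(3 - 1*5)) = 6*(-14 - 25*(3 - 5)) = 6*(-14 - 25*(-2)) = 6*(-14 + 50) = 6*36 = 216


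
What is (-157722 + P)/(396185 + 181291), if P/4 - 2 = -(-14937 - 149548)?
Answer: 83371/96246 ≈ 0.86623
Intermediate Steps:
P = 657948 (P = 8 + 4*(-(-14937 - 149548)) = 8 + 4*(-1*(-164485)) = 8 + 4*164485 = 8 + 657940 = 657948)
(-157722 + P)/(396185 + 181291) = (-157722 + 657948)/(396185 + 181291) = 500226/577476 = 500226*(1/577476) = 83371/96246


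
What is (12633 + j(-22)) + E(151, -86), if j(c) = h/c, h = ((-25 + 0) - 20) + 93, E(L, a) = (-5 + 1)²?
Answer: 139115/11 ≈ 12647.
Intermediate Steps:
E(L, a) = 16 (E(L, a) = (-4)² = 16)
h = 48 (h = (-25 - 20) + 93 = -45 + 93 = 48)
j(c) = 48/c
(12633 + j(-22)) + E(151, -86) = (12633 + 48/(-22)) + 16 = (12633 + 48*(-1/22)) + 16 = (12633 - 24/11) + 16 = 138939/11 + 16 = 139115/11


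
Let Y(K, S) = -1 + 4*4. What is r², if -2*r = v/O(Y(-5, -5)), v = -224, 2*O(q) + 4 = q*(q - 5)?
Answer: 12544/5329 ≈ 2.3539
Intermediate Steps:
Y(K, S) = 15 (Y(K, S) = -1 + 16 = 15)
O(q) = -2 + q*(-5 + q)/2 (O(q) = -2 + (q*(q - 5))/2 = -2 + (q*(-5 + q))/2 = -2 + q*(-5 + q)/2)
r = 112/73 (r = -(-112)/(-2 + (½)*15² - 5/2*15) = -(-112)/(-2 + (½)*225 - 75/2) = -(-112)/(-2 + 225/2 - 75/2) = -(-112)/73 = -½*(-224/73) = 112/73 ≈ 1.5342)
r² = (112/73)² = 12544/5329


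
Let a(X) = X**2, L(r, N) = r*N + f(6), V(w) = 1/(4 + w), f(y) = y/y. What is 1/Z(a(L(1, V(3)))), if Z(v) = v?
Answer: 49/64 ≈ 0.76563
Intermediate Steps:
f(y) = 1
L(r, N) = 1 + N*r (L(r, N) = r*N + 1 = N*r + 1 = 1 + N*r)
1/Z(a(L(1, V(3)))) = 1/((1 + 1/(4 + 3))**2) = 1/((1 + 1/7)**2) = 1/((8/7)**2) = 1/(64/49) = 49/64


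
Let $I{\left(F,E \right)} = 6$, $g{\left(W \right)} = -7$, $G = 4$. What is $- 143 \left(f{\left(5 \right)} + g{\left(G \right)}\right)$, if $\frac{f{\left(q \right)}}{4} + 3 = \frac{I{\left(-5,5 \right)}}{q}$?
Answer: $\frac{10153}{5} \approx 2030.6$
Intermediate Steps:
$f{\left(q \right)} = -12 + \frac{24}{q}$ ($f{\left(q \right)} = -12 + 4 \frac{6}{q} = -12 + \frac{24}{q}$)
$- 143 \left(f{\left(5 \right)} + g{\left(G \right)}\right) = - 143 \left(\left(-12 + \frac{24}{5}\right) - 7\right) = - 143 \left(- \frac{36}{5} - 7\right) = \left(-143\right) \left(- \frac{71}{5}\right) = \frac{10153}{5}$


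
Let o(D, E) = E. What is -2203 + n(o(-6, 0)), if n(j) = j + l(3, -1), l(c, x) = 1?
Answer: -2202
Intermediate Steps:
n(j) = 1 + j (n(j) = j + 1 = 1 + j)
-2203 + n(o(-6, 0)) = -2203 + (1 + 0) = -2203 + 1 = -2202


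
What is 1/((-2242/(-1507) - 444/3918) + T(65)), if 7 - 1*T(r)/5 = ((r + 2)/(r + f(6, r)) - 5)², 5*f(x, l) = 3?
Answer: -105870294464/4528519046963 ≈ -0.023379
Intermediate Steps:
f(x, l) = ⅗ (f(x, l) = (⅕)*3 = ⅗)
T(r) = 35 - 5*(-5 + (2 + r)/(⅗ + r))² (T(r) = 35 - 5*((r + 2)/(r + ⅗) - 5)² = 35 - 5*((2 + r)/(⅗ + r) - 5)² = 35 - 5*(-5 + (2 + r)/(⅗ + r))²)
1/((-2242/(-1507) - 444/3918) + T(65)) = 1/((-2242/(-1507) - 444/3918) + 5*(38 - 225*65² + 10*65)/(9 + 25*65² + 30*65)) = 1/((-2242*(-1/1507) - 444*1/3918) + 5*(38 - 225*4225 + 650)/(9 + 25*4225 + 1950)) = 1/((2242/1507 - 74/653) + 5*(38 - 950625 + 650)/(9 + 105625 + 1950)) = 1/(1352508/984071 + 5*(-949937)/107584) = 1/(1352508/984071 + 5*(1/107584)*(-949937)) = 1/(1352508/984071 - 4749685/107584) = 1/(-4528519046963/105870294464) = -105870294464/4528519046963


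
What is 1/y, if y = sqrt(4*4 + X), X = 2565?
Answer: sqrt(2581)/2581 ≈ 0.019684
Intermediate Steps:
y = sqrt(2581) (y = sqrt(4*4 + 2565) = sqrt(16 + 2565) = sqrt(2581) ≈ 50.804)
1/y = 1/(sqrt(2581)) = sqrt(2581)/2581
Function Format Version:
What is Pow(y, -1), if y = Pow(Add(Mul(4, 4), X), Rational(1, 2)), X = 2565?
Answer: Mul(Rational(1, 2581), Pow(2581, Rational(1, 2))) ≈ 0.019684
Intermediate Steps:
y = Pow(2581, Rational(1, 2)) (y = Pow(Add(Mul(4, 4), 2565), Rational(1, 2)) = Pow(Add(16, 2565), Rational(1, 2)) = Pow(2581, Rational(1, 2)) ≈ 50.804)
Pow(y, -1) = Pow(Pow(2581, Rational(1, 2)), -1) = Mul(Rational(1, 2581), Pow(2581, Rational(1, 2)))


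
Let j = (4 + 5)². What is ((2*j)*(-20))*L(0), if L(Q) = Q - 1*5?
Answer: 16200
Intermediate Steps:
L(Q) = -5 + Q (L(Q) = Q - 5 = -5 + Q)
j = 81 (j = 9² = 81)
((2*j)*(-20))*L(0) = ((2*81)*(-20))*(-5 + 0) = (162*(-20))*(-5) = -3240*(-5) = 16200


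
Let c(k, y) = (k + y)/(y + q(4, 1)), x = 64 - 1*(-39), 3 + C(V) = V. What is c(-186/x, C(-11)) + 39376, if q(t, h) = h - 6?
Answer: 77060460/1957 ≈ 39377.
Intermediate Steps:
C(V) = -3 + V
x = 103 (x = 64 + 39 = 103)
q(t, h) = -6 + h
c(k, y) = (k + y)/(-5 + y) (c(k, y) = (k + y)/(y + (-6 + 1)) = (k + y)/(y - 5) = (k + y)/(-5 + y))
c(-186/x, C(-11)) + 39376 = (-186/103 + (-3 - 11))/(-5 + (-3 - 11)) + 39376 = (-186*1/103 - 14)/(-5 - 14) + 39376 = (-186/103 - 14)/(-19) + 39376 = -1/19*(-1628/103) + 39376 = 1628/1957 + 39376 = 77060460/1957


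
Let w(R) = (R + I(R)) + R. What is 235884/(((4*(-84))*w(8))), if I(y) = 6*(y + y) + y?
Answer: -19657/3360 ≈ -5.8503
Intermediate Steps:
I(y) = 13*y (I(y) = 6*(2*y) + y = 12*y + y = 13*y)
w(R) = 15*R (w(R) = (R + 13*R) + R = 14*R + R = 15*R)
235884/(((4*(-84))*w(8))) = 235884/(((4*(-84))*(15*8))) = 235884/((-336*120)) = 235884/(-40320) = 235884*(-1/40320) = -19657/3360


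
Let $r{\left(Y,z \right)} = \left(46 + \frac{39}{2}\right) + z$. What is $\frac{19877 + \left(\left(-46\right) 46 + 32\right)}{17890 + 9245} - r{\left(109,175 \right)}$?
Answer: $- \frac{482087}{2010} \approx -239.84$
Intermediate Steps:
$r{\left(Y,z \right)} = \frac{131}{2} + z$ ($r{\left(Y,z \right)} = \left(46 + 39 \cdot \frac{1}{2}\right) + z = \left(46 + \frac{39}{2}\right) + z = \frac{131}{2} + z$)
$\frac{19877 + \left(\left(-46\right) 46 + 32\right)}{17890 + 9245} - r{\left(109,175 \right)} = \frac{19877 + \left(\left(-46\right) 46 + 32\right)}{17890 + 9245} - \left(\frac{131}{2} + 175\right) = \frac{19877 + \left(-2116 + 32\right)}{27135} - \frac{481}{2} = \left(19877 - 2084\right) \frac{1}{27135} - \frac{481}{2} = 17793 \cdot \frac{1}{27135} - \frac{481}{2} = \frac{659}{1005} - \frac{481}{2} = - \frac{482087}{2010}$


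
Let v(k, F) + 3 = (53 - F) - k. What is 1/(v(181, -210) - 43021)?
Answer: -1/42942 ≈ -2.3287e-5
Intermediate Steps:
v(k, F) = 50 - F - k (v(k, F) = -3 + ((53 - F) - k) = -3 + (53 - F - k) = 50 - F - k)
1/(v(181, -210) - 43021) = 1/((50 - 1*(-210) - 1*181) - 43021) = 1/((50 + 210 - 181) - 43021) = 1/(79 - 43021) = 1/(-42942) = -1/42942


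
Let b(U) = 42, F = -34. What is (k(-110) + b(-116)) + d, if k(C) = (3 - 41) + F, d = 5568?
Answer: 5538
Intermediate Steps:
k(C) = -72 (k(C) = (3 - 41) - 34 = -38 - 34 = -72)
(k(-110) + b(-116)) + d = (-72 + 42) + 5568 = -30 + 5568 = 5538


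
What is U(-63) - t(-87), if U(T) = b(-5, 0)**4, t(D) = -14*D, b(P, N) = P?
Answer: -593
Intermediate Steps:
U(T) = 625 (U(T) = (-5)**4 = 625)
U(-63) - t(-87) = 625 - (-14)*(-87) = 625 - 1*1218 = 625 - 1218 = -593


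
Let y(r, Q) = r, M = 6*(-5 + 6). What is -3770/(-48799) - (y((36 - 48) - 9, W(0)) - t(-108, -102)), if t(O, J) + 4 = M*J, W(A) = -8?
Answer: -29031635/48799 ≈ -594.92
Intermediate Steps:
M = 6 (M = 6*1 = 6)
t(O, J) = -4 + 6*J
-3770/(-48799) - (y((36 - 48) - 9, W(0)) - t(-108, -102)) = -3770/(-48799) - (((36 - 48) - 9) - (-4 + 6*(-102))) = -3770*(-1/48799) - ((-12 - 9) - (-4 - 612)) = 3770/48799 - (-21 - 1*(-616)) = 3770/48799 - (-21 + 616) = 3770/48799 - 1*595 = 3770/48799 - 595 = -29031635/48799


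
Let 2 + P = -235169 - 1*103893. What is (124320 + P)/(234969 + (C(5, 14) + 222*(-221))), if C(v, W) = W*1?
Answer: -214744/185921 ≈ -1.1550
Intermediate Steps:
P = -339064 (P = -2 + (-235169 - 1*103893) = -2 + (-235169 - 103893) = -2 - 339062 = -339064)
C(v, W) = W
(124320 + P)/(234969 + (C(5, 14) + 222*(-221))) = (124320 - 339064)/(234969 + (14 + 222*(-221))) = -214744/(234969 + (14 - 49062)) = -214744/(234969 - 49048) = -214744/185921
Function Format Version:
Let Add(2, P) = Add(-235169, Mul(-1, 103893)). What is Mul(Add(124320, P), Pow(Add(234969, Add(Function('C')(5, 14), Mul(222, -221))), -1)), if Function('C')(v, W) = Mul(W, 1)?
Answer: Rational(-214744, 185921) ≈ -1.1550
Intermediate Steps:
P = -339064 (P = Add(-2, Add(-235169, Mul(-1, 103893))) = Add(-2, Add(-235169, -103893)) = Add(-2, -339062) = -339064)
Function('C')(v, W) = W
Mul(Add(124320, P), Pow(Add(234969, Add(Function('C')(5, 14), Mul(222, -221))), -1)) = Mul(Add(124320, -339064), Pow(Add(234969, Add(14, Mul(222, -221))), -1)) = Mul(-214744, Pow(Add(234969, Add(14, -49062)), -1)) = Mul(-214744, Pow(Add(234969, -49048), -1)) = Mul(-214744, Pow(185921, -1)) = Mul(-214744, Rational(1, 185921)) = Rational(-214744, 185921)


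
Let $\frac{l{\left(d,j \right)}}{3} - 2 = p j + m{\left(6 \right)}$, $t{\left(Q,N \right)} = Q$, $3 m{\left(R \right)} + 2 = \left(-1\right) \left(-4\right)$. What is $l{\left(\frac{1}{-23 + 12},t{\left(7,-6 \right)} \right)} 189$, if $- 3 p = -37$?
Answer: $50463$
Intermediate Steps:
$m{\left(R \right)} = \frac{2}{3}$ ($m{\left(R \right)} = - \frac{2}{3} + \frac{\left(-1\right) \left(-4\right)}{3} = - \frac{2}{3} + \frac{1}{3} \cdot 4 = - \frac{2}{3} + \frac{4}{3} = \frac{2}{3}$)
$p = \frac{37}{3}$ ($p = \left(- \frac{1}{3}\right) \left(-37\right) = \frac{37}{3} \approx 12.333$)
$l{\left(d,j \right)} = 8 + 37 j$ ($l{\left(d,j \right)} = 6 + 3 \left(\frac{37 j}{3} + \frac{2}{3}\right) = 6 + 3 \left(\frac{2}{3} + \frac{37 j}{3}\right) = 6 + \left(2 + 37 j\right) = 8 + 37 j$)
$l{\left(\frac{1}{-23 + 12},t{\left(7,-6 \right)} \right)} 189 = \left(8 + 37 \cdot 7\right) 189 = \left(8 + 259\right) 189 = 267 \cdot 189 = 50463$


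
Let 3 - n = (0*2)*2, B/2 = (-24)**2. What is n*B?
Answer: 3456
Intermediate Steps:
B = 1152 (B = 2*(-24)**2 = 2*576 = 1152)
n = 3 (n = 3 - 0*2*2 = 3 - 0*2 = 3 - 1*0 = 3 + 0 = 3)
n*B = 3*1152 = 3456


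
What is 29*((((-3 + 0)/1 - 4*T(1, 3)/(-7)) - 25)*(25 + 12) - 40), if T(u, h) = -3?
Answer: -231304/7 ≈ -33043.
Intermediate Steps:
29*((((-3 + 0)/1 - 4*T(1, 3)/(-7)) - 25)*(25 + 12) - 40) = 29*((((-3 + 0)/1 - 4*(-3)/(-7)) - 25)*(25 + 12) - 40) = 29*(((-3*1 + 12*(-1/7)) - 25)*37 - 40) = 29*(((-3 - 12/7) - 25)*37 - 40) = 29*((-33/7 - 25)*37 - 40) = 29*(-208/7*37 - 40) = 29*(-7696/7 - 40) = 29*(-7976/7) = -231304/7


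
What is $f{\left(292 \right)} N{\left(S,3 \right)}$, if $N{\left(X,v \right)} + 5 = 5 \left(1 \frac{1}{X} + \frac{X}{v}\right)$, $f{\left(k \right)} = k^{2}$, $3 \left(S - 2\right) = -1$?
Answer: $\frac{596848}{9} \approx 66317.0$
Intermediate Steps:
$S = \frac{5}{3}$ ($S = 2 + \frac{1}{3} \left(-1\right) = 2 - \frac{1}{3} = \frac{5}{3} \approx 1.6667$)
$N{\left(X,v \right)} = -5 + \frac{5}{X} + \frac{5 X}{v}$ ($N{\left(X,v \right)} = -5 + 5 \left(1 \frac{1}{X} + \frac{X}{v}\right) = -5 + 5 \left(\frac{1}{X} + \frac{X}{v}\right) = -5 + \left(\frac{5}{X} + \frac{5 X}{v}\right) = -5 + \frac{5}{X} + \frac{5 X}{v}$)
$f{\left(292 \right)} N{\left(S,3 \right)} = 292^{2} \left(-5 + \frac{5}{\frac{5}{3}} + 5 \cdot \frac{5}{3} \cdot \frac{1}{3}\right) = 85264 \left(-5 + 5 \cdot \frac{3}{5} + 5 \cdot \frac{5}{3} \cdot \frac{1}{3}\right) = 85264 \left(-5 + 3 + \frac{25}{9}\right) = 85264 \cdot \frac{7}{9} = \frac{596848}{9}$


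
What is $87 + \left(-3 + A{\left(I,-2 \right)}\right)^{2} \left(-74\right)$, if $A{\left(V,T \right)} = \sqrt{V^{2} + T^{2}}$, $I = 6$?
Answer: $-3539 + 888 \sqrt{10} \approx -730.9$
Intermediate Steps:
$A{\left(V,T \right)} = \sqrt{T^{2} + V^{2}}$
$87 + \left(-3 + A{\left(I,-2 \right)}\right)^{2} \left(-74\right) = 87 + \left(-3 + \sqrt{\left(-2\right)^{2} + 6^{2}}\right)^{2} \left(-74\right) = 87 + \left(-3 + \sqrt{4 + 36}\right)^{2} \left(-74\right) = 87 + \left(-3 + \sqrt{40}\right)^{2} \left(-74\right) = 87 + \left(-3 + 2 \sqrt{10}\right)^{2} \left(-74\right) = 87 - 74 \left(-3 + 2 \sqrt{10}\right)^{2}$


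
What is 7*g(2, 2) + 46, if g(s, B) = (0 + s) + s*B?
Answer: 88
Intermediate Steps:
g(s, B) = s + B*s
7*g(2, 2) + 46 = 7*(2*(1 + 2)) + 46 = 7*(2*3) + 46 = 7*6 + 46 = 42 + 46 = 88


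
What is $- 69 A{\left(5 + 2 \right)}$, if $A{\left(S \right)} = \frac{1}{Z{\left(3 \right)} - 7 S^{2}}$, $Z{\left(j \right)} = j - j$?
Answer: $\frac{69}{343} \approx 0.20117$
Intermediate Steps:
$Z{\left(j \right)} = 0$
$A{\left(S \right)} = - \frac{1}{7 S^{2}}$ ($A{\left(S \right)} = \frac{1}{0 - 7 S^{2}} = \frac{1}{\left(-7\right) S^{2}} = - \frac{1}{7 S^{2}}$)
$- 69 A{\left(5 + 2 \right)} = - 69 \left(- \frac{1}{7 \left(5 + 2\right)^{2}}\right) = - 69 \left(- \frac{1}{7 \cdot 49}\right) = - 69 \left(\left(- \frac{1}{7}\right) \frac{1}{49}\right) = \left(-69\right) \left(- \frac{1}{343}\right) = \frac{69}{343}$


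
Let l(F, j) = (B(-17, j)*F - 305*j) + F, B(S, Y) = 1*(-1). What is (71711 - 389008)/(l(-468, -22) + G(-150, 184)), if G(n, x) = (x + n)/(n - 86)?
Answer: -37441046/791763 ≈ -47.288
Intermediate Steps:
B(S, Y) = -1
G(n, x) = (n + x)/(-86 + n)
l(F, j) = -305*j (l(F, j) = (-F - 305*j) + F = -305*j)
(71711 - 389008)/(l(-468, -22) + G(-150, 184)) = (71711 - 389008)/(-305*(-22) + (-150 + 184)/(-86 - 150)) = -317297/(6710 + 34/(-236)) = -317297/(6710 - 1/236*34) = -317297/(6710 - 17/118) = -317297/791763/118 = -317297*118/791763 = -37441046/791763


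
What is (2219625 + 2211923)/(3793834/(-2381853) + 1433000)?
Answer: 5277647949222/1706595777583 ≈ 3.0925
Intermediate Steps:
(2219625 + 2211923)/(3793834/(-2381853) + 1433000) = 4431548/(3793834*(-1/2381853) + 1433000) = 4431548/(-3793834/2381853 + 1433000) = 4431548/(3413191555166/2381853) = 4431548*(2381853/3413191555166) = 5277647949222/1706595777583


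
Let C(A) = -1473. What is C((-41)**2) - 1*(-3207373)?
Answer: 3205900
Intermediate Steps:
C((-41)**2) - 1*(-3207373) = -1473 - 1*(-3207373) = -1473 + 3207373 = 3205900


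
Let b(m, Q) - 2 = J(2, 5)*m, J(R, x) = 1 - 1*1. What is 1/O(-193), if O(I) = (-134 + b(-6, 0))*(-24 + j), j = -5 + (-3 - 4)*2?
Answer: 1/5676 ≈ 0.00017618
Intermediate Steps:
J(R, x) = 0 (J(R, x) = 1 - 1 = 0)
b(m, Q) = 2 (b(m, Q) = 2 + 0*m = 2 + 0 = 2)
j = -19 (j = -5 - 7*2 = -5 - 14 = -19)
O(I) = 5676 (O(I) = (-134 + 2)*(-24 - 19) = -132*(-43) = 5676)
1/O(-193) = 1/5676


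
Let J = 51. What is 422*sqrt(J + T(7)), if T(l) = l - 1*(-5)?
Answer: 1266*sqrt(7) ≈ 3349.5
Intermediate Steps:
T(l) = 5 + l (T(l) = l + 5 = 5 + l)
422*sqrt(J + T(7)) = 422*sqrt(51 + (5 + 7)) = 422*sqrt(51 + 12) = 422*sqrt(63) = 422*(3*sqrt(7)) = 1266*sqrt(7)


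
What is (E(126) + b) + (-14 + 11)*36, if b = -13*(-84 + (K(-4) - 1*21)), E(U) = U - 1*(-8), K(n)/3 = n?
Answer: 1547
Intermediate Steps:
K(n) = 3*n
E(U) = 8 + U (E(U) = U + 8 = 8 + U)
b = 1521 (b = -13*(-84 + (3*(-4) - 1*21)) = -13*(-84 + (-12 - 21)) = -13*(-84 - 33) = -13*(-117) = 1521)
(E(126) + b) + (-14 + 11)*36 = ((8 + 126) + 1521) + (-14 + 11)*36 = (134 + 1521) - 3*36 = 1655 - 108 = 1547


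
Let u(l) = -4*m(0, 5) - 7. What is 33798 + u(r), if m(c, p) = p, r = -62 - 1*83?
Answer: 33771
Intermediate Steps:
r = -145 (r = -62 - 83 = -145)
u(l) = -27 (u(l) = -4*5 - 7 = -20 - 7 = -27)
33798 + u(r) = 33798 - 27 = 33771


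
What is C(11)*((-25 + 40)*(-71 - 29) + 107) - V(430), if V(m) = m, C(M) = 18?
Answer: -25504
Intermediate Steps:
C(11)*((-25 + 40)*(-71 - 29) + 107) - V(430) = 18*((-25 + 40)*(-71 - 29) + 107) - 1*430 = 18*(15*(-100) + 107) - 430 = 18*(-1500 + 107) - 430 = 18*(-1393) - 430 = -25074 - 430 = -25504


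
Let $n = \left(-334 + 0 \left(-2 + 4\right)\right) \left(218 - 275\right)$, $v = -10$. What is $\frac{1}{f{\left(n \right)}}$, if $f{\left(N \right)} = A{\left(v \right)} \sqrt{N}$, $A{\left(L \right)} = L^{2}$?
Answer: $\frac{\sqrt{19038}}{1903800} \approx 7.2475 \cdot 10^{-5}$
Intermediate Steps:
$n = 19038$ ($n = \left(-334 + 0 \cdot 2\right) \left(-57\right) = \left(-334 + 0\right) \left(-57\right) = \left(-334\right) \left(-57\right) = 19038$)
$f{\left(N \right)} = 100 \sqrt{N}$ ($f{\left(N \right)} = \left(-10\right)^{2} \sqrt{N} = 100 \sqrt{N}$)
$\frac{1}{f{\left(n \right)}} = \frac{1}{100 \sqrt{19038}} = \frac{\sqrt{19038}}{1903800}$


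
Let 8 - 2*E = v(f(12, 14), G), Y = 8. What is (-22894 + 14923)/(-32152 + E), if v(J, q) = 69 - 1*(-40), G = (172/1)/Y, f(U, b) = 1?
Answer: 15942/64405 ≈ 0.24753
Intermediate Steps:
G = 43/2 (G = (172/1)/8 = (172*1)*(1/8) = 172*(1/8) = 43/2 ≈ 21.500)
v(J, q) = 109 (v(J, q) = 69 + 40 = 109)
E = -101/2 (E = 4 - 1/2*109 = 4 - 109/2 = -101/2 ≈ -50.500)
(-22894 + 14923)/(-32152 + E) = (-22894 + 14923)/(-32152 - 101/2) = -7971/(-64405/2) = -7971*(-2/64405) = 15942/64405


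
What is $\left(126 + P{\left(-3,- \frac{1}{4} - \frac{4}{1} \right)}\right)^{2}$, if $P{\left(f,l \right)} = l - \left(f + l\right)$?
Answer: $16641$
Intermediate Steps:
$P{\left(f,l \right)} = - f$ ($P{\left(f,l \right)} = l - \left(f + l\right) = - f$)
$\left(126 + P{\left(-3,- \frac{1}{4} - \frac{4}{1} \right)}\right)^{2} = \left(126 - -3\right)^{2} = \left(126 + 3\right)^{2} = 129^{2} = 16641$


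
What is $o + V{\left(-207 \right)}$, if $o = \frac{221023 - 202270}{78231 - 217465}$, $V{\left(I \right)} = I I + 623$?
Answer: $\frac{6052761695}{139234} \approx 43472.0$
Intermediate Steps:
$V{\left(I \right)} = 623 + I^{2}$ ($V{\left(I \right)} = I^{2} + 623 = 623 + I^{2}$)
$o = - \frac{18753}{139234}$ ($o = \frac{18753}{-139234} = 18753 \left(- \frac{1}{139234}\right) = - \frac{18753}{139234} \approx -0.13469$)
$o + V{\left(-207 \right)} = - \frac{18753}{139234} + \left(623 + \left(-207\right)^{2}\right) = - \frac{18753}{139234} + \left(623 + 42849\right) = - \frac{18753}{139234} + 43472 = \frac{6052761695}{139234}$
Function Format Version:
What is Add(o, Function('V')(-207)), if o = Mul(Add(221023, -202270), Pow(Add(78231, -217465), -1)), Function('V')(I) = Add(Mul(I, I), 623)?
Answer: Rational(6052761695, 139234) ≈ 43472.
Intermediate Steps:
Function('V')(I) = Add(623, Pow(I, 2)) (Function('V')(I) = Add(Pow(I, 2), 623) = Add(623, Pow(I, 2)))
o = Rational(-18753, 139234) (o = Mul(18753, Pow(-139234, -1)) = Mul(18753, Rational(-1, 139234)) = Rational(-18753, 139234) ≈ -0.13469)
Add(o, Function('V')(-207)) = Add(Rational(-18753, 139234), Add(623, Pow(-207, 2))) = Add(Rational(-18753, 139234), Add(623, 42849)) = Add(Rational(-18753, 139234), 43472) = Rational(6052761695, 139234)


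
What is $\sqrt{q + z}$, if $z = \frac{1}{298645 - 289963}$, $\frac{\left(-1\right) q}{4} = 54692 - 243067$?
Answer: $\frac{\sqrt{56796662942682}}{8682} \approx 868.04$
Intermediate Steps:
$q = 753500$ ($q = - 4 \left(54692 - 243067\right) = \left(-4\right) \left(-188375\right) = 753500$)
$z = \frac{1}{8682} \approx 0.00011518$
$\sqrt{q + z} = \sqrt{753500 + \frac{1}{8682}} = \sqrt{\frac{6541887001}{8682}} = \frac{\sqrt{56796662942682}}{8682}$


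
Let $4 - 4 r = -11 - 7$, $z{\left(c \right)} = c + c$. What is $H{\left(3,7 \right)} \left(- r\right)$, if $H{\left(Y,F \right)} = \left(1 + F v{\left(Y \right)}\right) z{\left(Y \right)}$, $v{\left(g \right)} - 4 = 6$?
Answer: $-2343$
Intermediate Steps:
$v{\left(g \right)} = 10$ ($v{\left(g \right)} = 4 + 6 = 10$)
$z{\left(c \right)} = 2 c$
$H{\left(Y,F \right)} = 2 Y \left(1 + 10 F\right)$ ($H{\left(Y,F \right)} = \left(1 + F 10\right) 2 Y = \left(1 + 10 F\right) 2 Y = 2 Y \left(1 + 10 F\right)$)
$r = \frac{11}{2}$ ($r = 1 - \frac{-11 - 7}{4} = 1 - - \frac{9}{2} = 1 + \frac{9}{2} = \frac{11}{2} \approx 5.5$)
$H{\left(3,7 \right)} \left(- r\right) = 2 \cdot 3 \left(1 + 10 \cdot 7\right) \left(\left(-1\right) \frac{11}{2}\right) = 2 \cdot 3 \left(1 + 70\right) \left(- \frac{11}{2}\right) = 2 \cdot 3 \cdot 71 \left(- \frac{11}{2}\right) = 426 \left(- \frac{11}{2}\right) = -2343$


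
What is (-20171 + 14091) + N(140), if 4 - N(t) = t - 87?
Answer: -6129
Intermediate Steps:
N(t) = 91 - t (N(t) = 4 - (t - 87) = 4 - (-87 + t) = 4 + (87 - t) = 91 - t)
(-20171 + 14091) + N(140) = (-20171 + 14091) + (91 - 1*140) = -6080 + (91 - 140) = -6080 - 49 = -6129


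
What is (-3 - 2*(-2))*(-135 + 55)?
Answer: -80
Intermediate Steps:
(-3 - 2*(-2))*(-135 + 55) = (-3 + 4)*(-80) = 1*(-80) = -80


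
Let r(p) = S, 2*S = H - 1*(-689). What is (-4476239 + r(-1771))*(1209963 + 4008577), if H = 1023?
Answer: -23354965200820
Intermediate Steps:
S = 856 (S = (1023 - 1*(-689))/2 = (1023 + 689)/2 = (1/2)*1712 = 856)
r(p) = 856
(-4476239 + r(-1771))*(1209963 + 4008577) = (-4476239 + 856)*(1209963 + 4008577) = -4475383*5218540 = -23354965200820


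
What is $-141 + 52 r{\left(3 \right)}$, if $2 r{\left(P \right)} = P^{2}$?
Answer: $93$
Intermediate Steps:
$r{\left(P \right)} = \frac{P^{2}}{2}$
$-141 + 52 r{\left(3 \right)} = -141 + 52 \frac{3^{2}}{2} = -141 + 52 \cdot \frac{1}{2} \cdot 9 = -141 + 52 \cdot \frac{9}{2} = -141 + 234 = 93$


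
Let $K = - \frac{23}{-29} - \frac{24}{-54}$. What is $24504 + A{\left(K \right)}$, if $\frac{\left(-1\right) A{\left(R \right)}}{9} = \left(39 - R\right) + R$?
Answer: $24153$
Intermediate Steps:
$K = \frac{323}{261}$ ($K = \left(-23\right) \left(- \frac{1}{29}\right) - - \frac{4}{9} = \frac{23}{29} + \frac{4}{9} = \frac{323}{261} \approx 1.2375$)
$A{\left(R \right)} = -351$ ($A{\left(R \right)} = - 9 \left(\left(39 - R\right) + R\right) = \left(-9\right) 39 = -351$)
$24504 + A{\left(K \right)} = 24504 - 351 = 24153$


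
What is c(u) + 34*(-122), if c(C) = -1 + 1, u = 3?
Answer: -4148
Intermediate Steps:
c(C) = 0
c(u) + 34*(-122) = 0 + 34*(-122) = 0 - 4148 = -4148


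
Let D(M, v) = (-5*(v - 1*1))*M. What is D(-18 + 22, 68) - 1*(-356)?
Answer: -984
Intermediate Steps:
D(M, v) = M*(5 - 5*v) (D(M, v) = (-5*(v - 1))*M = (-5*(-1 + v))*M = (5 - 5*v)*M = M*(5 - 5*v))
D(-18 + 22, 68) - 1*(-356) = 5*(-18 + 22)*(1 - 1*68) - 1*(-356) = 5*4*(1 - 68) + 356 = 5*4*(-67) + 356 = -1340 + 356 = -984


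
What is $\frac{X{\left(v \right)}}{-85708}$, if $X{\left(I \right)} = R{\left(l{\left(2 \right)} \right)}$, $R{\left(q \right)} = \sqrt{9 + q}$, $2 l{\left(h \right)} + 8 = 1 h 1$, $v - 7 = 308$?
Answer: $- \frac{\sqrt{6}}{85708} \approx -2.8579 \cdot 10^{-5}$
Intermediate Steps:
$v = 315$ ($v = 7 + 308 = 315$)
$l{\left(h \right)} = -4 + \frac{h}{2}$ ($l{\left(h \right)} = -4 + \frac{1 h 1}{2} = -4 + \frac{h 1}{2} = -4 + \frac{h}{2}$)
$X{\left(I \right)} = \sqrt{6}$ ($X{\left(I \right)} = \sqrt{9 + \left(-4 + \frac{1}{2} \cdot 2\right)} = \sqrt{9 + \left(-4 + 1\right)} = \sqrt{9 - 3} = \sqrt{6}$)
$\frac{X{\left(v \right)}}{-85708} = \frac{\sqrt{6}}{-85708} = \sqrt{6} \left(- \frac{1}{85708}\right) = - \frac{\sqrt{6}}{85708}$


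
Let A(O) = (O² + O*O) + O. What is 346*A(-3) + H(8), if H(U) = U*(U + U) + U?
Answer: 5326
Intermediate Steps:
A(O) = O + 2*O² (A(O) = (O² + O²) + O = 2*O² + O = O + 2*O²)
H(U) = U + 2*U² (H(U) = U*(2*U) + U = 2*U² + U = U + 2*U²)
346*A(-3) + H(8) = 346*(-3*(1 + 2*(-3))) + 8*(1 + 2*8) = 346*(-3*(1 - 6)) + 8*(1 + 16) = 346*(-3*(-5)) + 8*17 = 346*15 + 136 = 5190 + 136 = 5326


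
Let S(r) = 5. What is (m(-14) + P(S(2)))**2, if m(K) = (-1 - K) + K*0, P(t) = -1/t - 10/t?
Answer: 2916/25 ≈ 116.64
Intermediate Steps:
P(t) = -11/t
m(K) = -1 - K (m(K) = (-1 - K) + 0 = -1 - K)
(m(-14) + P(S(2)))**2 = ((-1 - 1*(-14)) - 11/5)**2 = ((-1 + 14) - 11*1/5)**2 = (13 - 11/5)**2 = (54/5)**2 = 2916/25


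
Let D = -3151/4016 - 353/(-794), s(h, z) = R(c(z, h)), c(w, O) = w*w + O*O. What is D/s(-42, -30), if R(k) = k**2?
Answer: -542123/11314950331392 ≈ -4.7912e-8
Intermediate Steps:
c(w, O) = O**2 + w**2 (c(w, O) = w**2 + O**2 = O**2 + w**2)
s(h, z) = (h**2 + z**2)**2
D = -542123/1594352 (D = -3151*1/4016 - 353*(-1/794) = -3151/4016 + 353/794 = -542123/1594352 ≈ -0.34003)
D/s(-42, -30) = -542123/(1594352*((-42)**2 + (-30)**2)**2) = -542123/(1594352*(1764 + 900)**2) = -542123/(1594352*(2664**2)) = -542123/1594352/7096896 = -542123/1594352*1/7096896 = -542123/11314950331392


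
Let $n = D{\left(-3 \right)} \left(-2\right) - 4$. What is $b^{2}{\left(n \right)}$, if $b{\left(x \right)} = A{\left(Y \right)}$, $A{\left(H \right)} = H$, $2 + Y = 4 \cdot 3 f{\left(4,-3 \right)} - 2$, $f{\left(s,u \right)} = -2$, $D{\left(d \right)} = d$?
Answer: $784$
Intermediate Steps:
$Y = -28$ ($Y = -2 + \left(4 \cdot 3 \left(-2\right) - 2\right) = -2 + \left(12 \left(-2\right) - 2\right) = -2 - 26 = -28$)
$n = 2$ ($n = \left(-3\right) \left(-2\right) - 4 = 6 - 4 = 2$)
$b{\left(x \right)} = -28$
$b^{2}{\left(n \right)} = \left(-28\right)^{2} = 784$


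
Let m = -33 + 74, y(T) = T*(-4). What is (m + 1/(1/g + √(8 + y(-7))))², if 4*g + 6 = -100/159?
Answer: 13719671161/8088336 ≈ 1696.2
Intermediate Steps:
y(T) = -4*T
m = 41
g = -527/318 (g = -3/2 + (-100/159)/4 = -3/2 + (-100*1/159)/4 = -3/2 + (¼)*(-100/159) = -3/2 - 25/159 = -527/318 ≈ -1.6572)
(m + 1/(1/g + √(8 + y(-7))))² = (41 + 1/(1/(-527/318) + √(8 - 4*(-7))))² = (41 + 1/(-318/527 + √(8 + 28)))² = (41 + 1/(-318/527 + √36))² = (41 + 1/(-318/527 + 6))² = (41 + 1/(2844/527))² = (41 + 527/2844)² = (117131/2844)² = 13719671161/8088336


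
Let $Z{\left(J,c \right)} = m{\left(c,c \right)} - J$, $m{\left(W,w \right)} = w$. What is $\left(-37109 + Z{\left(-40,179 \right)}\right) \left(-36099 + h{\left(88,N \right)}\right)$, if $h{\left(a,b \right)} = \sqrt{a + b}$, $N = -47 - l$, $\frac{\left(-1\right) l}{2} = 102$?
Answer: $1331692110 - 258230 \sqrt{5} \approx 1.3311 \cdot 10^{9}$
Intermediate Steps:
$l = -204$ ($l = \left(-2\right) 102 = -204$)
$Z{\left(J,c \right)} = c - J$
$N = 157$ ($N = -47 - -204 = -47 + 204 = 157$)
$\left(-37109 + Z{\left(-40,179 \right)}\right) \left(-36099 + h{\left(88,N \right)}\right) = \left(-37109 + \left(179 - -40\right)\right) \left(-36099 + \sqrt{88 + 157}\right) = \left(-37109 + \left(179 + 40\right)\right) \left(-36099 + \sqrt{245}\right) = \left(-37109 + 219\right) \left(-36099 + 7 \sqrt{5}\right) = - 36890 \left(-36099 + 7 \sqrt{5}\right) = 1331692110 - 258230 \sqrt{5}$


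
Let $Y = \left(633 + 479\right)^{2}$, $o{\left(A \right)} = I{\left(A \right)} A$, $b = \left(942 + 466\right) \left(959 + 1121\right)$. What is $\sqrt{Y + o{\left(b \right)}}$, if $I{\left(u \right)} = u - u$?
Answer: $1112$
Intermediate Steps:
$I{\left(u \right)} = 0$
$b = 2928640$ ($b = 1408 \cdot 2080 = 2928640$)
$o{\left(A \right)} = 0$ ($o{\left(A \right)} = 0 A = 0$)
$Y = 1236544$ ($Y = 1112^{2} = 1236544$)
$\sqrt{Y + o{\left(b \right)}} = \sqrt{1236544 + 0} = \sqrt{1236544} = 1112$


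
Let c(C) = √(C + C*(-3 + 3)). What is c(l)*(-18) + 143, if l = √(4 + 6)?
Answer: 143 - 18*10^(¼) ≈ 110.99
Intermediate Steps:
l = √10 ≈ 3.1623
c(C) = √C (c(C) = √(C + C*0) = √(C + 0) = √C)
c(l)*(-18) + 143 = √(√10)*(-18) + 143 = 10^(¼)*(-18) + 143 = -18*10^(¼) + 143 = 143 - 18*10^(¼)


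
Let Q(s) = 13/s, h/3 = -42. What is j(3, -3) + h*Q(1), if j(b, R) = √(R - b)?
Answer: -1638 + I*√6 ≈ -1638.0 + 2.4495*I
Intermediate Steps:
h = -126 (h = 3*(-42) = -126)
j(3, -3) + h*Q(1) = √(-3 - 1*3) - 1638/1 = √(-3 - 3) - 1638 = √(-6) - 126*13 = I*√6 - 1638 = -1638 + I*√6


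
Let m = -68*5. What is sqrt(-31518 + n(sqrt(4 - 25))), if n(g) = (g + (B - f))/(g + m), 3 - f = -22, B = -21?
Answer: sqrt((10716074 - 31517*I*sqrt(21))/(-340 + I*sqrt(21))) ≈ 0.e-5 - 177.53*I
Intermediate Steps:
f = 25 (f = 3 - 1*(-22) = 3 + 22 = 25)
m = -340
n(g) = (-46 + g)/(-340 + g) (n(g) = (g + (-21 - 1*25))/(g - 340) = (g + (-21 - 25))/(-340 + g) = (g - 46)/(-340 + g) = (-46 + g)/(-340 + g))
sqrt(-31518 + n(sqrt(4 - 25))) = sqrt(-31518 + (-46 + sqrt(4 - 25))/(-340 + sqrt(4 - 25))) = sqrt(-31518 + (-46 + sqrt(-21))/(-340 + sqrt(-21))) = sqrt(-31518 + (-46 + I*sqrt(21))/(-340 + I*sqrt(21)))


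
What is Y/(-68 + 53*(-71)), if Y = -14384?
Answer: 14384/3831 ≈ 3.7546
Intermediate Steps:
Y/(-68 + 53*(-71)) = -14384/(-68 + 53*(-71)) = -14384/(-68 - 3763) = -14384/(-3831) = -14384*(-1/3831) = 14384/3831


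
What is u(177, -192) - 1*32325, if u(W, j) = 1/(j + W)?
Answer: -484876/15 ≈ -32325.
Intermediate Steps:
u(W, j) = 1/(W + j)
u(177, -192) - 1*32325 = 1/(177 - 192) - 1*32325 = 1/(-15) - 32325 = -1/15 - 32325 = -484876/15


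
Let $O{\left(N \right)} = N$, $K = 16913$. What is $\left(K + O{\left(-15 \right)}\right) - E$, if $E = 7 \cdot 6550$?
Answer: $-28952$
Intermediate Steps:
$E = 45850$
$\left(K + O{\left(-15 \right)}\right) - E = \left(16913 - 15\right) - 45850 = 16898 - 45850 = -28952$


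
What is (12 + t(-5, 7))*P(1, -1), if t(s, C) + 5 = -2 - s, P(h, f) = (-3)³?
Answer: -270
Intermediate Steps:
P(h, f) = -27
t(s, C) = -7 - s (t(s, C) = -5 + (-2 - s) = -7 - s)
(12 + t(-5, 7))*P(1, -1) = (12 + (-7 - 1*(-5)))*(-27) = (12 + (-7 + 5))*(-27) = (12 - 2)*(-27) = 10*(-27) = -270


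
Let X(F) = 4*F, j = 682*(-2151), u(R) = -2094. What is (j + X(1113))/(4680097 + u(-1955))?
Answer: -1462530/4678003 ≈ -0.31264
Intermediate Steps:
j = -1466982
(j + X(1113))/(4680097 + u(-1955)) = (-1466982 + 4*1113)/(4680097 - 2094) = (-1466982 + 4452)/4678003 = -1462530*1/4678003 = -1462530/4678003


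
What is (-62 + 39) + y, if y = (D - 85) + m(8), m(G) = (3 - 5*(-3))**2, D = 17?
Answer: 233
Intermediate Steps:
m(G) = 324 (m(G) = (3 + 15)**2 = 18**2 = 324)
y = 256 (y = (17 - 85) + 324 = -68 + 324 = 256)
(-62 + 39) + y = (-62 + 39) + 256 = -23 + 256 = 233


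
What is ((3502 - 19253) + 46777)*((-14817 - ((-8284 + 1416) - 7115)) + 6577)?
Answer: 178182318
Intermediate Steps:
((3502 - 19253) + 46777)*((-14817 - ((-8284 + 1416) - 7115)) + 6577) = (-15751 + 46777)*((-14817 - (-6868 - 7115)) + 6577) = 31026*((-14817 - 1*(-13983)) + 6577) = 31026*((-14817 + 13983) + 6577) = 31026*(-834 + 6577) = 31026*5743 = 178182318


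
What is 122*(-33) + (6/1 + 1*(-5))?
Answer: -4025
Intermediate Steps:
122*(-33) + (6/1 + 1*(-5)) = -4026 + (6*1 - 5) = -4026 + (6 - 5) = -4026 + 1 = -4025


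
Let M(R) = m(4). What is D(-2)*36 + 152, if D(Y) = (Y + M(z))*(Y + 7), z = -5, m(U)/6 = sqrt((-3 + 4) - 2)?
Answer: -208 + 1080*I ≈ -208.0 + 1080.0*I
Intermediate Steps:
m(U) = 6*I (m(U) = 6*sqrt((-3 + 4) - 2) = 6*sqrt(1 - 2) = 6*sqrt(-1) = 6*I)
M(R) = 6*I
D(Y) = (7 + Y)*(Y + 6*I) (D(Y) = (Y + 6*I)*(Y + 7) = (Y + 6*I)*(7 + Y) = (7 + Y)*(Y + 6*I))
D(-2)*36 + 152 = ((-2)**2 + 42*I - 2*(7 + 6*I))*36 + 152 = (4 + 42*I + (-14 - 12*I))*36 + 152 = (-10 + 30*I)*36 + 152 = (-360 + 1080*I) + 152 = -208 + 1080*I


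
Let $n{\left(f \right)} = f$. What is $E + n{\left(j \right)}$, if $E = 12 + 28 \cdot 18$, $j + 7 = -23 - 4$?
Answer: $482$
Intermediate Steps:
$j = -34$ ($j = -7 - 27 = -34$)
$E = 516$ ($E = 12 + 504 = 516$)
$E + n{\left(j \right)} = 516 - 34 = 482$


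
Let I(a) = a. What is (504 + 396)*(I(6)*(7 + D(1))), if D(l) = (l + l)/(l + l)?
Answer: 43200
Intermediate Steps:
D(l) = 1 (D(l) = (2*l)/((2*l)) = (2*l)*(1/(2*l)) = 1)
(504 + 396)*(I(6)*(7 + D(1))) = (504 + 396)*(6*(7 + 1)) = 900*(6*8) = 900*48 = 43200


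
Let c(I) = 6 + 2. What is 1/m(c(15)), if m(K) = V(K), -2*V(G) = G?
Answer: -1/4 ≈ -0.25000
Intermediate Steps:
V(G) = -G/2
c(I) = 8
m(K) = -K/2
1/m(c(15)) = 1/(-1/2*8) = 1/(-4) = -1/4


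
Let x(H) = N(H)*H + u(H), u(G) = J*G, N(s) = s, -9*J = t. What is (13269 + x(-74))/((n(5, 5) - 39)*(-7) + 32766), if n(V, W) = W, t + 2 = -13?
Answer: 55865/99012 ≈ 0.56422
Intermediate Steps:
t = -15 (t = -2 - 13 = -15)
J = 5/3 (J = -⅑*(-15) = 5/3 ≈ 1.6667)
u(G) = 5*G/3
x(H) = H² + 5*H/3 (x(H) = H*H + 5*H/3 = H² + 5*H/3)
(13269 + x(-74))/((n(5, 5) - 39)*(-7) + 32766) = (13269 + (⅓)*(-74)*(5 + 3*(-74)))/((5 - 39)*(-7) + 32766) = (13269 + (⅓)*(-74)*(5 - 222))/(-34*(-7) + 32766) = (13269 + (⅓)*(-74)*(-217))/(238 + 32766) = (13269 + 16058/3)/33004 = (55865/3)*(1/33004) = 55865/99012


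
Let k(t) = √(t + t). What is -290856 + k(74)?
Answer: -290856 + 2*√37 ≈ -2.9084e+5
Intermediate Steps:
k(t) = √2*√t (k(t) = √(2*t) = √2*√t)
-290856 + k(74) = -290856 + √2*√74 = -290856 + 2*√37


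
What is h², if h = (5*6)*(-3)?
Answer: 8100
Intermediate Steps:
h = -90 (h = 30*(-3) = -90)
h² = (-90)² = 8100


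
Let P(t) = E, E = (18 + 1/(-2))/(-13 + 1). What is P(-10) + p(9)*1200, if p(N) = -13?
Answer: -374435/24 ≈ -15601.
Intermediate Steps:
E = -35/24 (E = (18 - 1/2)/(-12) = (35/2)*(-1/12) = -35/24 ≈ -1.4583)
P(t) = -35/24
P(-10) + p(9)*1200 = -35/24 - 13*1200 = -35/24 - 15600 = -374435/24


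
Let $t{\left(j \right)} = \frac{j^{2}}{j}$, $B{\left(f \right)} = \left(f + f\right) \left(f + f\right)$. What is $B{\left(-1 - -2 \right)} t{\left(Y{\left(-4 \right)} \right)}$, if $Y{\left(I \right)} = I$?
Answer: $-16$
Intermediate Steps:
$B{\left(f \right)} = 4 f^{2}$ ($B{\left(f \right)} = 2 f 2 f = 4 f^{2}$)
$t{\left(j \right)} = j$
$B{\left(-1 - -2 \right)} t{\left(Y{\left(-4 \right)} \right)} = 4 \left(-1 - -2\right)^{2} \left(-4\right) = 4 \left(-1 + 2\right)^{2} \left(-4\right) = 4 \cdot 1^{2} \left(-4\right) = 4 \cdot 1 \left(-4\right) = 4 \left(-4\right) = -16$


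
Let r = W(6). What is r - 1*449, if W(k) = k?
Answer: -443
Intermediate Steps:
r = 6
r - 1*449 = 6 - 1*449 = 6 - 449 = -443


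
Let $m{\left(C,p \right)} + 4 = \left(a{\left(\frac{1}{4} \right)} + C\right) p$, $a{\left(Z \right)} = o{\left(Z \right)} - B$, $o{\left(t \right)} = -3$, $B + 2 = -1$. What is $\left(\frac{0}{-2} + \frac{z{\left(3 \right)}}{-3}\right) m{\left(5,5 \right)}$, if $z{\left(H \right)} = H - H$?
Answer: $0$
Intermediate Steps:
$B = -3$ ($B = -2 - 1 = -3$)
$a{\left(Z \right)} = 0$ ($a{\left(Z \right)} = -3 - -3 = -3 + 3 = 0$)
$z{\left(H \right)} = 0$
$m{\left(C,p \right)} = -4 + C p$ ($m{\left(C,p \right)} = -4 + \left(0 + C\right) p = -4 + C p$)
$\left(\frac{0}{-2} + \frac{z{\left(3 \right)}}{-3}\right) m{\left(5,5 \right)} = \left(\frac{0}{-2} + \frac{0}{-3}\right) \left(-4 + 5 \cdot 5\right) = \left(0 \left(- \frac{1}{2}\right) + 0 \left(- \frac{1}{3}\right)\right) \left(-4 + 25\right) = \left(0 + 0\right) 21 = 0 \cdot 21 = 0$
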